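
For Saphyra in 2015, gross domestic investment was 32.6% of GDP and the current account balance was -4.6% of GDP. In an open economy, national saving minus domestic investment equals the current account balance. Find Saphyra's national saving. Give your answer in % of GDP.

S - I = CA (net lending to the rest of the world).
S = I + CA = 32.6 + (-4.6) = 28.0

28.0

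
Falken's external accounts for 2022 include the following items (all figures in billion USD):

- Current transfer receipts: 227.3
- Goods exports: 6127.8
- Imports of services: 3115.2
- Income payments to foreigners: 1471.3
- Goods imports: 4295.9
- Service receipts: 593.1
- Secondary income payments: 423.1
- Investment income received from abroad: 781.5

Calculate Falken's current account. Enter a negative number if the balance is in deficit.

-1575.8

Goods balance = 6127.8 - 4295.9 = 1831.9
Services balance = 593.1 - 3115.2 = -2522.1
Trade balance (goods + services) = 1831.9 + (-2522.1) = -690.2
Net primary income = 781.5 - 1471.3 = -689.8
Net secondary income = 227.3 - 423.1 = -195.8
Current account = -690.2 + (-689.8) + (-195.8) = -1575.8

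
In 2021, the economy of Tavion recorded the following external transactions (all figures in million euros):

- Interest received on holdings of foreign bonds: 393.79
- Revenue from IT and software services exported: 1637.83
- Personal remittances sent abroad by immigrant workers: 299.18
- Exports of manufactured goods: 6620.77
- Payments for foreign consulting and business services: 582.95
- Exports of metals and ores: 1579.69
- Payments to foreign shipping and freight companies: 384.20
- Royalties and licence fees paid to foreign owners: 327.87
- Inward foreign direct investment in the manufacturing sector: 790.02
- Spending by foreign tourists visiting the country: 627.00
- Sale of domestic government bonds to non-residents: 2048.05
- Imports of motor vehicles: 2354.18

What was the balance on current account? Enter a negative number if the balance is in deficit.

Goods: 1579.69 - 2354.18 + 6620.77 = 5846.28
Services: -384.20 + 627.00 - 327.87 - 582.95 + 1637.83 = 969.81
Primary income: 393.79
Secondary income: -299.18
Current account = 5846.28 + 969.81 + 393.79 + (-299.18) = 6910.70
(Excluded from the current account — financial account: inward foreign direct investment in the manufacturing sector 790.02, sale of domestic government bonds to non-residents 2048.05.)

6910.70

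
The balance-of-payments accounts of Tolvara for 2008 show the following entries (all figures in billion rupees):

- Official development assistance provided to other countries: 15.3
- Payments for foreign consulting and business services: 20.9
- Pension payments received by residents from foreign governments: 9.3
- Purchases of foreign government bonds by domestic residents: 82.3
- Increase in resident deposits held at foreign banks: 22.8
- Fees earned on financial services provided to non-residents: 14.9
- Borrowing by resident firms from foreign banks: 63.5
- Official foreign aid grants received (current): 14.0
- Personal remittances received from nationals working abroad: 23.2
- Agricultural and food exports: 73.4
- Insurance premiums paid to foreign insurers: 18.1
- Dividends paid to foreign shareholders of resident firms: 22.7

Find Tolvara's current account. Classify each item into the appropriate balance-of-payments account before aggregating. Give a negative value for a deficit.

57.8

Goods: 73.4
Services: -20.9 - 18.1 + 14.9 = -24.1
Primary income: -22.7
Secondary income: -15.3 + 14.0 + 23.2 + 9.3 = 31.2
Current account = 73.4 + (-24.1) + (-22.7) + 31.2 = 57.8
(Excluded from the current account — financial account: purchases of foreign government bonds by domestic residents 82.3, increase in resident deposits held at foreign banks 22.8, borrowing by resident firms from foreign banks 63.5.)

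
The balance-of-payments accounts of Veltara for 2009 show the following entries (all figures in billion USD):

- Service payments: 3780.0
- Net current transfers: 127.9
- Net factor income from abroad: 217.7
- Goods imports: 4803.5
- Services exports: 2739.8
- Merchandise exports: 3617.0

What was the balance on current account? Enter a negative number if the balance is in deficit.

Goods balance = 3617.0 - 4803.5 = -1186.5
Services balance = 2739.8 - 3780.0 = -1040.2
Trade balance (goods + services) = -1186.5 + (-1040.2) = -2226.7
Net primary income = 217.7
Net secondary income = 127.9
Current account = -2226.7 + 217.7 + 127.9 = -1881.1

-1881.1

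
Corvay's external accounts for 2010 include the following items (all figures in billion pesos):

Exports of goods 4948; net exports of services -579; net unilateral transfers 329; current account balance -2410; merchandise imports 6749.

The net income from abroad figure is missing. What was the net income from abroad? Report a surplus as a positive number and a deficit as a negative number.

Current account = goods balance + services balance + net primary income + net secondary income
Sum of the known components = -2051
Net income from abroad = CA - (known components) = -2410 - (-2051) = -359

-359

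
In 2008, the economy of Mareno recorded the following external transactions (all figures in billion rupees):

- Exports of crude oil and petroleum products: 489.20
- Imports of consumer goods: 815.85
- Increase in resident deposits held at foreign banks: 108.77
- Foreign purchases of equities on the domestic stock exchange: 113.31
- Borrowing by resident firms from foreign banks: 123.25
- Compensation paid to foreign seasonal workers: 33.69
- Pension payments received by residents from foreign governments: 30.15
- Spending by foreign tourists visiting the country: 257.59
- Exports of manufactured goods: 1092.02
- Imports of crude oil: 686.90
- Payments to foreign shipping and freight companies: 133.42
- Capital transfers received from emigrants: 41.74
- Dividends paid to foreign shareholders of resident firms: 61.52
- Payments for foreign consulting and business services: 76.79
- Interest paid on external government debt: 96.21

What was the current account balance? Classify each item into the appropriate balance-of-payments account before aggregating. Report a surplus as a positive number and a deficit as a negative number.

-35.42

Goods: -815.85 - 686.90 + 1092.02 + 489.20 = 78.47
Services: -133.42 + 257.59 - 76.79 = 47.38
Primary income: -96.21 - 61.52 - 33.69 = -191.42
Secondary income: 30.15
Current account = 78.47 + 47.38 + (-191.42) + 30.15 = -35.42
(Excluded from the current account — financial account: increase in resident deposits held at foreign banks 108.77, foreign purchases of equities on the domestic stock exchange 113.31, borrowing by resident firms from foreign banks 123.25; capital account: capital transfers received from emigrants 41.74.)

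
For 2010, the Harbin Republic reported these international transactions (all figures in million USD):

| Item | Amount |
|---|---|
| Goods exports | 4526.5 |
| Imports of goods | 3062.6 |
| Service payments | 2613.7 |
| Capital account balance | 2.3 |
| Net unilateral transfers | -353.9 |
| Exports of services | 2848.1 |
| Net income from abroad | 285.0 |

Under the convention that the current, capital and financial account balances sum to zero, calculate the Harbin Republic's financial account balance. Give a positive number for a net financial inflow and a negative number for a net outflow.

-1631.7

Goods balance = 4526.5 - 3062.6 = 1463.9
Services balance = 2848.1 - 2613.7 = 234.4
Trade balance (goods + services) = 1463.9 + 234.4 = 1698.3
Net primary income = 285.0
Net secondary income = -353.9
Current account = 1698.3 + 285.0 + (-353.9) = 1629.4
Financial account = -(1629.4 + 2.3) = -1631.7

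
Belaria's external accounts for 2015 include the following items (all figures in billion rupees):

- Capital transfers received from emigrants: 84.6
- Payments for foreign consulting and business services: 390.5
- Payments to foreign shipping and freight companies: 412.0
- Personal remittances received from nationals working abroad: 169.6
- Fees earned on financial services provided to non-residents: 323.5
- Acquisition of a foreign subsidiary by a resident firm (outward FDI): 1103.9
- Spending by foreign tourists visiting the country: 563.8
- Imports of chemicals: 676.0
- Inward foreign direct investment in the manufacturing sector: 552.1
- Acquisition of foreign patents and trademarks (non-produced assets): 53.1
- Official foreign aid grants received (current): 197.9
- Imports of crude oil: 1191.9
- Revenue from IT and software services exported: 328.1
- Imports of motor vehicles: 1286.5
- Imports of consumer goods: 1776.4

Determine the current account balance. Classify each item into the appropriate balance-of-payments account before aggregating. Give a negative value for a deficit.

-4150.4

Goods: -676.0 - 1191.9 - 1776.4 - 1286.5 = -4930.8
Services: 563.8 + 323.5 - 412.0 + 328.1 - 390.5 = 412.9
Secondary income: 169.6 + 197.9 = 367.5
Current account = (-4930.8) + 412.9 + 367.5 = -4150.4
(Excluded from the current account — capital account: capital transfers received from emigrants 84.6, acquisition of foreign patents and trademarks (non-produced assets) 53.1; financial account: acquisition of a foreign subsidiary by a resident firm (outward FDI) 1103.9, inward foreign direct investment in the manufacturing sector 552.1.)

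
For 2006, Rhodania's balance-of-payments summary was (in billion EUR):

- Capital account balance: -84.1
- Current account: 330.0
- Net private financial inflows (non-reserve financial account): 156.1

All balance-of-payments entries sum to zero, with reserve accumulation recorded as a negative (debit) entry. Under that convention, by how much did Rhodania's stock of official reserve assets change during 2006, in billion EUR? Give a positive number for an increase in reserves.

402.0

Official reserve transactions balance = -(330.0 + (-84.1) + 156.1) = -402.0
An accumulation of reserves is recorded as a debit (negative entry), so the change in the stock of reserves is the negative of that balance.
Change in official reserves = -(-402.0) = 402.0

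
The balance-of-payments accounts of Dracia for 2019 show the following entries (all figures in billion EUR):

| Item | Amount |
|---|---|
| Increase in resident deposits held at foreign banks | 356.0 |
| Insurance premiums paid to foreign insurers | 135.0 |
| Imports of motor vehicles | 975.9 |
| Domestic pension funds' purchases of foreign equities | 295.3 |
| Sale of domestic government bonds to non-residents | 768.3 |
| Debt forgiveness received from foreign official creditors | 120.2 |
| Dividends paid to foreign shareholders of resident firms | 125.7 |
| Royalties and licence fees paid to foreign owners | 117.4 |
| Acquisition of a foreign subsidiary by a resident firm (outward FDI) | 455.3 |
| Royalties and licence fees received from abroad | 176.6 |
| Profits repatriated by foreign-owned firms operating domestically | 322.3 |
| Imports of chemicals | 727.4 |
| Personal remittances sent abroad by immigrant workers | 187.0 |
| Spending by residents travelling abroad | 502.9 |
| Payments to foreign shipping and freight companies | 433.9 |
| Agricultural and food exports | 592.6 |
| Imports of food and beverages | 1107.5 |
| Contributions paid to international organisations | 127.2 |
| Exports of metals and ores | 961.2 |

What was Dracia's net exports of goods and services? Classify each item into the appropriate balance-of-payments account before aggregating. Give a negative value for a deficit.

Goods: 592.6 + 961.2 - 727.4 - 1107.5 - 975.9 = -1257.0
Services: -135.0 - 117.4 + 176.6 - 433.9 - 502.9 = -1012.6
Trade balance = -1257.0 + (-1012.6) = -2269.6
(Excluded from the trade balance — financial account: increase in resident deposits held at foreign banks 356.0, domestic pension funds' purchases of foreign equities 295.3, sale of domestic government bonds to non-residents 768.3, acquisition of a foreign subsidiary by a resident firm (outward FDI) 455.3; capital account: debt forgiveness received from foreign official creditors 120.2; primary income: dividends paid to foreign shareholders of resident firms 125.7, profits repatriated by foreign-owned firms operating domestically 322.3; secondary income: personal remittances sent abroad by immigrant workers 187.0, contributions paid to international organisations 127.2.)

-2269.6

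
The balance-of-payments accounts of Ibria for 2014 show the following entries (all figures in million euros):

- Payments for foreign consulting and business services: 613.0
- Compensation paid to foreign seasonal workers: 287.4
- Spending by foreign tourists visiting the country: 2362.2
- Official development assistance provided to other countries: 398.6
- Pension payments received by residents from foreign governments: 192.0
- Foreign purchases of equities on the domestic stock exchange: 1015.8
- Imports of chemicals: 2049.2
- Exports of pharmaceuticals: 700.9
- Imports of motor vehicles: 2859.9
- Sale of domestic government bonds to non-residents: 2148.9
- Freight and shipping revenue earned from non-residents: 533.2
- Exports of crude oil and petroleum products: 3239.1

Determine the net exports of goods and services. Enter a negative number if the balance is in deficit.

Goods: 3239.1 - 2859.9 + 700.9 - 2049.2 = -969.1
Services: -613.0 + 2362.2 + 533.2 = 2282.4
Trade balance = -969.1 + 2282.4 = 1313.3
(Excluded from the trade balance — primary income: compensation paid to foreign seasonal workers 287.4; secondary income: official development assistance provided to other countries 398.6, pension payments received by residents from foreign governments 192.0; financial account: foreign purchases of equities on the domestic stock exchange 1015.8, sale of domestic government bonds to non-residents 2148.9.)

1313.3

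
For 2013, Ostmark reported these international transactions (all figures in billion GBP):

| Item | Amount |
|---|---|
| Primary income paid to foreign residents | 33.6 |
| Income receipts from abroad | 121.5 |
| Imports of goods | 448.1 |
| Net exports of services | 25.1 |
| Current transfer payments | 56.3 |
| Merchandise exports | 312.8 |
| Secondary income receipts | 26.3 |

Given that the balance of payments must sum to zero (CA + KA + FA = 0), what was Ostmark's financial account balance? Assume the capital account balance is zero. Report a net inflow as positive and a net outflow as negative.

Goods balance = 312.8 - 448.1 = -135.3
Services balance = 25.1
Trade balance (goods + services) = -135.3 + 25.1 = -110.2
Net primary income = 121.5 - 33.6 = 87.9
Net secondary income = 26.3 - 56.3 = -30.0
Current account = -110.2 + 87.9 + (-30.0) = -52.3
Financial account = -(-52.3) = 52.3

52.3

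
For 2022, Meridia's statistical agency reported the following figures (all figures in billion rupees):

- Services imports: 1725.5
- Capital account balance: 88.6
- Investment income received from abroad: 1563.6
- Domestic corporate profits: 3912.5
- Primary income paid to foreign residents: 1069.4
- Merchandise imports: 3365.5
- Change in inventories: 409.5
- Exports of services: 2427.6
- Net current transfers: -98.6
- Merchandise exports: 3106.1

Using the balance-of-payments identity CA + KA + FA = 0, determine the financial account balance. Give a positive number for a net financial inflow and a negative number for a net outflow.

Goods balance = 3106.1 - 3365.5 = -259.4
Services balance = 2427.6 - 1725.5 = 702.1
Trade balance (goods + services) = -259.4 + 702.1 = 442.7
Net primary income = 1563.6 - 1069.4 = 494.2
Net secondary income = -98.6
Current account = 442.7 + 494.2 + (-98.6) = 838.3
Financial account = -(838.3 + 88.6) = -926.9

-926.9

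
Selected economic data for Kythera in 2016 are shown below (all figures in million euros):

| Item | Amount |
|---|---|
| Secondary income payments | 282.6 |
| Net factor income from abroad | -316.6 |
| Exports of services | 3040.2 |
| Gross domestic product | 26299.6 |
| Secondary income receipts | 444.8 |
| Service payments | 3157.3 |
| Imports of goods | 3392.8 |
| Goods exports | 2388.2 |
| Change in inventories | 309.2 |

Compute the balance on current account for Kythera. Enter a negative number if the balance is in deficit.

-1276.1

Goods balance = 2388.2 - 3392.8 = -1004.6
Services balance = 3040.2 - 3157.3 = -117.1
Trade balance (goods + services) = -1004.6 + (-117.1) = -1121.7
Net primary income = -316.6
Net secondary income = 444.8 - 282.6 = 162.2
Current account = -1121.7 + (-316.6) + 162.2 = -1276.1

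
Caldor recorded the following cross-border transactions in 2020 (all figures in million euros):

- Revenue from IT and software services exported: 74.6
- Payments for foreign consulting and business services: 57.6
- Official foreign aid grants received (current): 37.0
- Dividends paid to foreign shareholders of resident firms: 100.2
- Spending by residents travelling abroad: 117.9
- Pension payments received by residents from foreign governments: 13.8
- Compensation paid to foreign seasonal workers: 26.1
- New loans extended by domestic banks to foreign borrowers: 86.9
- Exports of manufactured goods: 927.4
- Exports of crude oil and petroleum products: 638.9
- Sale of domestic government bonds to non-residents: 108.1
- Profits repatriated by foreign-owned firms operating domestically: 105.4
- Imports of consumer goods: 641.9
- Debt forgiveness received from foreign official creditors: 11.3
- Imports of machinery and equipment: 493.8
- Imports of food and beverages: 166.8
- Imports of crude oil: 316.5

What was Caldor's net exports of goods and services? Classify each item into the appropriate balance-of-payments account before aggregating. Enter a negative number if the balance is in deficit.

-153.6

Goods: -641.9 + 638.9 - 316.5 - 493.8 + 927.4 - 166.8 = -52.7
Services: 74.6 - 117.9 - 57.6 = -100.9
Trade balance = -52.7 + (-100.9) = -153.6
(Excluded from the trade balance — secondary income: official foreign aid grants received (current) 37.0, pension payments received by residents from foreign governments 13.8; primary income: dividends paid to foreign shareholders of resident firms 100.2, compensation paid to foreign seasonal workers 26.1, profits repatriated by foreign-owned firms operating domestically 105.4; financial account: new loans extended by domestic banks to foreign borrowers 86.9, sale of domestic government bonds to non-residents 108.1; capital account: debt forgiveness received from foreign official creditors 11.3.)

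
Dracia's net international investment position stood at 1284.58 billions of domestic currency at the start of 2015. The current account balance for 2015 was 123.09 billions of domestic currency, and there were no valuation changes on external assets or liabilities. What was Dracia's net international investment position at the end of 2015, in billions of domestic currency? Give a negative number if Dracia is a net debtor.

With no valuation effects, change in NIIP = current account = 123.09
End-of-year NIIP = 1284.58 + 123.09 = 1407.67

1407.67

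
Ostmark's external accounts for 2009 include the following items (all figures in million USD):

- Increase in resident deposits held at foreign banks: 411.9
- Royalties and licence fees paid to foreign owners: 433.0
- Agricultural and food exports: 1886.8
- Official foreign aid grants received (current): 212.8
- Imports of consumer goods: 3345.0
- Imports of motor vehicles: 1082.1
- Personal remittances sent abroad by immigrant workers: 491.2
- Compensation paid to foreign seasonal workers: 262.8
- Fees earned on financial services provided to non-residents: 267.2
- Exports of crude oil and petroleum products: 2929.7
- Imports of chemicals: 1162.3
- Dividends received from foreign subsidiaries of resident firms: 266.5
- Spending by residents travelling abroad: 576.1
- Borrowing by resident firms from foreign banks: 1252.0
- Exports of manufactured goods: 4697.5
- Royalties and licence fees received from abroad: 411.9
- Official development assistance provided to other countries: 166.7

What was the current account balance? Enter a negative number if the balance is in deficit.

3153.2

Goods: 2929.7 - 1162.3 - 1082.1 + 4697.5 + 1886.8 - 3345.0 = 3924.6
Services: -433.0 - 576.1 + 411.9 + 267.2 = -330.0
Primary income: -262.8 + 266.5 = 3.7
Secondary income: 212.8 - 166.7 - 491.2 = -445.1
Current account = 3924.6 + (-330.0) + 3.7 + (-445.1) = 3153.2
(Excluded from the current account — financial account: increase in resident deposits held at foreign banks 411.9, borrowing by resident firms from foreign banks 1252.0.)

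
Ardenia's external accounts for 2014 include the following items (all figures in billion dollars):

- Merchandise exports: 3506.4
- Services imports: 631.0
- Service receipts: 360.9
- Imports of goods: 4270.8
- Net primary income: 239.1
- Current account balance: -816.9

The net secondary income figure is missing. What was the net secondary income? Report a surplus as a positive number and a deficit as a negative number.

-21.5

Current account = goods balance + services balance + net primary income + net secondary income
Sum of the known components = -795.4
Net secondary income = CA - (known components) = -816.9 - (-795.4) = -21.5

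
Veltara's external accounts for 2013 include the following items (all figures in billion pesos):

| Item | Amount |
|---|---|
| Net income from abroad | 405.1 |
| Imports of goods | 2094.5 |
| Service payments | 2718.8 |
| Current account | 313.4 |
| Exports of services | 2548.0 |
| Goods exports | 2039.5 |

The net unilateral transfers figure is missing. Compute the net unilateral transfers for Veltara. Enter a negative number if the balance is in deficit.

Current account = goods balance + services balance + net primary income + net secondary income
Sum of the known components = 179.3
Net unilateral transfers = CA - (known components) = 313.4 - 179.3 = 134.1

134.1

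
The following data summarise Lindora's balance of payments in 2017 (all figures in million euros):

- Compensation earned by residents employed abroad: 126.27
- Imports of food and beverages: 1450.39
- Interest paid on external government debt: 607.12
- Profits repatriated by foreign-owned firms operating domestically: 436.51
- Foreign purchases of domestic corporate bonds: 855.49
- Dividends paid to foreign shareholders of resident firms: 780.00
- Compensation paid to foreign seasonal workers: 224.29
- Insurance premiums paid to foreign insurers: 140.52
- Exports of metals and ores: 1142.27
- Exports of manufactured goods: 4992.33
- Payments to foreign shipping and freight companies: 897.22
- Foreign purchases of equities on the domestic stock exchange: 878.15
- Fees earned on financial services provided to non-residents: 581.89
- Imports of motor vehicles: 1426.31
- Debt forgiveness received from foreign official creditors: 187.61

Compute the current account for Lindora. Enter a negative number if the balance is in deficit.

880.40

Goods: 4992.33 - 1426.31 + 1142.27 - 1450.39 = 3257.90
Services: 581.89 - 140.52 - 897.22 = -455.85
Primary income: -436.51 + 126.27 - 607.12 - 780.00 - 224.29 = -1921.65
Current account = 3257.90 + (-455.85) + (-1921.65) = 880.40
(Excluded from the current account — financial account: foreign purchases of domestic corporate bonds 855.49, foreign purchases of equities on the domestic stock exchange 878.15; capital account: debt forgiveness received from foreign official creditors 187.61.)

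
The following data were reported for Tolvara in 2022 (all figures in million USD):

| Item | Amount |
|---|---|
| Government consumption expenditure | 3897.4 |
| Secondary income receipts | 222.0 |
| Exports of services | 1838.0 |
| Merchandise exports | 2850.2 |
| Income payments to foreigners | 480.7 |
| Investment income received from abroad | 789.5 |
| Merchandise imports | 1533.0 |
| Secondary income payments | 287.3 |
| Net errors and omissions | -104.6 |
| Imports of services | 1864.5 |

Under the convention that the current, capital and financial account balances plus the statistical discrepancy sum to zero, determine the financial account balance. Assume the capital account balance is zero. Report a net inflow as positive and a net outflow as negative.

-1429.6

Goods balance = 2850.2 - 1533.0 = 1317.2
Services balance = 1838.0 - 1864.5 = -26.5
Trade balance (goods + services) = 1317.2 + (-26.5) = 1290.7
Net primary income = 789.5 - 480.7 = 308.8
Net secondary income = 222.0 - 287.3 = -65.3
Current account = 1290.7 + 308.8 + (-65.3) = 1534.2
Financial account = -(1534.2 + (-104.6)) = -1429.6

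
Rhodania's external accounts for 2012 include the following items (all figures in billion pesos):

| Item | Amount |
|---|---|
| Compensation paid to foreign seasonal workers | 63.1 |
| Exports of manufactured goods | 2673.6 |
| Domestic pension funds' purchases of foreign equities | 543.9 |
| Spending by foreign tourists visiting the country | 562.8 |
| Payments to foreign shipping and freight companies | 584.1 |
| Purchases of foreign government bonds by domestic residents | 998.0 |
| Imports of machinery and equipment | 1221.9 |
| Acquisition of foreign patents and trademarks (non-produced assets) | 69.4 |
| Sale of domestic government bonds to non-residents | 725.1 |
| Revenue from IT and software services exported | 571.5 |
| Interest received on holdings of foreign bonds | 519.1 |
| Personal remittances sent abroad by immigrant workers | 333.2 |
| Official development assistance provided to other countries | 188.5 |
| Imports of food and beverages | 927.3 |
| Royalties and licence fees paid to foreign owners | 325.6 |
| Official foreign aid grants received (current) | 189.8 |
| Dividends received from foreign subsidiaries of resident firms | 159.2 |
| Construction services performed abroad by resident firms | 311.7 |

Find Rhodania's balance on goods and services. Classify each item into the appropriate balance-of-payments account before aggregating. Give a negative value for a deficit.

Goods: -1221.9 - 927.3 + 2673.6 = 524.4
Services: 311.7 + 571.5 - 325.6 + 562.8 - 584.1 = 536.3
Trade balance = 524.4 + 536.3 = 1060.7
(Excluded from the trade balance — primary income: compensation paid to foreign seasonal workers 63.1, interest received on holdings of foreign bonds 519.1, dividends received from foreign subsidiaries of resident firms 159.2; financial account: domestic pension funds' purchases of foreign equities 543.9, purchases of foreign government bonds by domestic residents 998.0, sale of domestic government bonds to non-residents 725.1; capital account: acquisition of foreign patents and trademarks (non-produced assets) 69.4; secondary income: personal remittances sent abroad by immigrant workers 333.2, official development assistance provided to other countries 188.5, official foreign aid grants received (current) 189.8.)

1060.7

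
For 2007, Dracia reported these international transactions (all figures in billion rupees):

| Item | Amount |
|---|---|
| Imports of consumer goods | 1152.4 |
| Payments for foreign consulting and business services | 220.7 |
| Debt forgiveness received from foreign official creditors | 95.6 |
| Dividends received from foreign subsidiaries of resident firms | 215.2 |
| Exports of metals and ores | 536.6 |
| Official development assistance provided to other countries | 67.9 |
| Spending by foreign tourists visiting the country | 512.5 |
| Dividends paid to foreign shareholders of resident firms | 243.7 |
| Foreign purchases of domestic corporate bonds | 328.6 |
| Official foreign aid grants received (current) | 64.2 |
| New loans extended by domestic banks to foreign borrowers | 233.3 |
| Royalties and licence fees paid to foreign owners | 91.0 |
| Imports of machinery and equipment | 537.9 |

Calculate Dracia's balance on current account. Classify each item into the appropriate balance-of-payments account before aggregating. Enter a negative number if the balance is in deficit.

-985.1

Goods: -537.9 + 536.6 - 1152.4 = -1153.7
Services: 512.5 - 220.7 - 91.0 = 200.8
Primary income: -243.7 + 215.2 = -28.5
Secondary income: -67.9 + 64.2 = -3.7
Current account = (-1153.7) + 200.8 + (-28.5) + (-3.7) = -985.1
(Excluded from the current account — capital account: debt forgiveness received from foreign official creditors 95.6; financial account: foreign purchases of domestic corporate bonds 328.6, new loans extended by domestic banks to foreign borrowers 233.3.)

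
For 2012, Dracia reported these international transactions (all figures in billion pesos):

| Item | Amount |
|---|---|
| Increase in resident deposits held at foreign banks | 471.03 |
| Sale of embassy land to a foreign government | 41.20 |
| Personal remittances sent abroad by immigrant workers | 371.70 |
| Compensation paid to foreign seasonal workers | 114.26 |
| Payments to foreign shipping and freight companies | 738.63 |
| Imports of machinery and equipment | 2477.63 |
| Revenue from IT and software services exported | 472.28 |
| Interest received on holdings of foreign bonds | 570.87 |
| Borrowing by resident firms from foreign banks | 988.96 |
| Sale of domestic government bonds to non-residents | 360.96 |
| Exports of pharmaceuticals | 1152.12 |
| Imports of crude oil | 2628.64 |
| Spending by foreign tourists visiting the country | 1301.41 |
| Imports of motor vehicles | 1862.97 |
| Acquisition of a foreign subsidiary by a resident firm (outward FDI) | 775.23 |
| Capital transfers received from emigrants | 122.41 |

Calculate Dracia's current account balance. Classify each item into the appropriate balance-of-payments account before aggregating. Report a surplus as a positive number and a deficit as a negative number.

-4697.15

Goods: -2628.64 - 2477.63 + 1152.12 - 1862.97 = -5817.12
Services: 1301.41 - 738.63 + 472.28 = 1035.06
Primary income: 570.87 - 114.26 = 456.61
Secondary income: -371.70
Current account = (-5817.12) + 1035.06 + 456.61 + (-371.70) = -4697.15
(Excluded from the current account — financial account: increase in resident deposits held at foreign banks 471.03, borrowing by resident firms from foreign banks 988.96, sale of domestic government bonds to non-residents 360.96, acquisition of a foreign subsidiary by a resident firm (outward FDI) 775.23; capital account: sale of embassy land to a foreign government 41.20, capital transfers received from emigrants 122.41.)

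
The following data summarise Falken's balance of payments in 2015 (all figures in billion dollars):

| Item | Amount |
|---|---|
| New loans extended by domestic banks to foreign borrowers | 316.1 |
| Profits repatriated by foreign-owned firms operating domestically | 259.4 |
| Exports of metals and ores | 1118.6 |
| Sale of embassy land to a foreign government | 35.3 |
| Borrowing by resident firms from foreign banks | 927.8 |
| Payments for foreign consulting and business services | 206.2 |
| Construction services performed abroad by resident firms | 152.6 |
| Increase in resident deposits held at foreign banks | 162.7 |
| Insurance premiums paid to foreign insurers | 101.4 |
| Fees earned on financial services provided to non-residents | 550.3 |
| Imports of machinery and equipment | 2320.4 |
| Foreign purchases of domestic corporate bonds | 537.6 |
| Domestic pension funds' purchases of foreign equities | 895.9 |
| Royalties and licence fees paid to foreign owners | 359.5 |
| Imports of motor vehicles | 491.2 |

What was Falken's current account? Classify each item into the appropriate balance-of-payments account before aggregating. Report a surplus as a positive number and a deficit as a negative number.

Goods: -2320.4 + 1118.6 - 491.2 = -1693.0
Services: -101.4 + 550.3 - 206.2 - 359.5 + 152.6 = 35.8
Primary income: -259.4
Current account = (-1693.0) + 35.8 + (-259.4) = -1916.6
(Excluded from the current account — financial account: new loans extended by domestic banks to foreign borrowers 316.1, borrowing by resident firms from foreign banks 927.8, increase in resident deposits held at foreign banks 162.7, foreign purchases of domestic corporate bonds 537.6, domestic pension funds' purchases of foreign equities 895.9; capital account: sale of embassy land to a foreign government 35.3.)

-1916.6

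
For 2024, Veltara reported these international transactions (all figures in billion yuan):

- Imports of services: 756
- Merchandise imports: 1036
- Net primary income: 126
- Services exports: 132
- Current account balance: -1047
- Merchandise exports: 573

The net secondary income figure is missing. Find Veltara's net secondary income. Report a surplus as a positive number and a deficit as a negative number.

Current account = goods balance + services balance + net primary income + net secondary income
Sum of the known components = -961
Net secondary income = CA - (known components) = -1047 - (-961) = -86

-86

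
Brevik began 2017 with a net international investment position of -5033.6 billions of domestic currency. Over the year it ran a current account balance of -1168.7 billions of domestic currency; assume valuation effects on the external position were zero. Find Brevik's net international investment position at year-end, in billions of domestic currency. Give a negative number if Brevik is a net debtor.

With no valuation effects, change in NIIP = current account = -1168.7
End-of-year NIIP = -5033.6 + (-1168.7) = -6202.3

-6202.3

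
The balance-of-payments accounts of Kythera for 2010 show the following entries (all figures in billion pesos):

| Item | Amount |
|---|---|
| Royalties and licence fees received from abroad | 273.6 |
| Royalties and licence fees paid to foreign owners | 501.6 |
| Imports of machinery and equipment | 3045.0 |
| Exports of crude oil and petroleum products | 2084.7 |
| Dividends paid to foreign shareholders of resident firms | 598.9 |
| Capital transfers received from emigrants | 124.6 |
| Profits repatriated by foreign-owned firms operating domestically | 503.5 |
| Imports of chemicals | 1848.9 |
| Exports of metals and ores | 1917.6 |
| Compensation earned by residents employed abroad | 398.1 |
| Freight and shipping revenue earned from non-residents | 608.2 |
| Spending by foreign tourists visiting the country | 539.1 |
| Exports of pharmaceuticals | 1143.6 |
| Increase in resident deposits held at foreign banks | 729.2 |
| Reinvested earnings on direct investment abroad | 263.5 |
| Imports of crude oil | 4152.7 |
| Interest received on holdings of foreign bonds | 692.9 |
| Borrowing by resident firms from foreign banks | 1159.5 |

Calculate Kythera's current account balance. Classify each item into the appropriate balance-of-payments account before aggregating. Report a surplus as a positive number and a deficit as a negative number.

Goods: -1848.9 + 1917.6 + 2084.7 + 1143.6 - 4152.7 - 3045.0 = -3900.7
Services: -501.6 + 273.6 + 539.1 + 608.2 = 919.3
Primary income: 692.9 - 598.9 + 398.1 + 263.5 - 503.5 = 252.1
Current account = (-3900.7) + 919.3 + 252.1 = -2729.3
(Excluded from the current account — capital account: capital transfers received from emigrants 124.6; financial account: increase in resident deposits held at foreign banks 729.2, borrowing by resident firms from foreign banks 1159.5.)

-2729.3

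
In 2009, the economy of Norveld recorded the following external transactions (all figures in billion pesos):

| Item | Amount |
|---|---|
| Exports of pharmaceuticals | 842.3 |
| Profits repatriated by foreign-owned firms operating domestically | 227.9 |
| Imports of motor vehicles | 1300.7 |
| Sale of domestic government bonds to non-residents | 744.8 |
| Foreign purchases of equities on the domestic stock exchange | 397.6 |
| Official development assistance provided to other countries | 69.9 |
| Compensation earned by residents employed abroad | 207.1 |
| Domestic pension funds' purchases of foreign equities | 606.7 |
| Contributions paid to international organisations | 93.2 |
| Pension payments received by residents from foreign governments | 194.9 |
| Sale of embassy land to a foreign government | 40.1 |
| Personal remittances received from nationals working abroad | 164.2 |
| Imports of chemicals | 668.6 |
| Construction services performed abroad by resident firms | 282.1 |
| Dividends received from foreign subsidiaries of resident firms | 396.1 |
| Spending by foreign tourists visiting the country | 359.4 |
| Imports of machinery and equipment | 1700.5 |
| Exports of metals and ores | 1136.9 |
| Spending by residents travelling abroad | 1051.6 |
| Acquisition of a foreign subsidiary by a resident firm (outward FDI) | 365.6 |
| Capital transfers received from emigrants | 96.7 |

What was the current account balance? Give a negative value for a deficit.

-1529.4

Goods: -668.6 + 1136.9 + 842.3 - 1300.7 - 1700.5 = -1690.6
Services: 282.1 - 1051.6 + 359.4 = -410.1
Primary income: 396.1 + 207.1 - 227.9 = 375.3
Secondary income: -93.2 + 164.2 - 69.9 + 194.9 = 196.0
Current account = (-1690.6) + (-410.1) + 375.3 + 196.0 = -1529.4
(Excluded from the current account — financial account: sale of domestic government bonds to non-residents 744.8, foreign purchases of equities on the domestic stock exchange 397.6, domestic pension funds' purchases of foreign equities 606.7, acquisition of a foreign subsidiary by a resident firm (outward FDI) 365.6; capital account: sale of embassy land to a foreign government 40.1, capital transfers received from emigrants 96.7.)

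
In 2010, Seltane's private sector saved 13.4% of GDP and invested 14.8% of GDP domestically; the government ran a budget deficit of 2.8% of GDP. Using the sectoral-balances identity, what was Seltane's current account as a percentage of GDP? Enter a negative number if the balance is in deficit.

By the sectoral-balances identity, CA = (S_private - I) + (T - G).
Private balance = 13.4 - 14.8 = -1.4
Government balance (T - G) = -2.8
CA = -1.4 + (-2.8) = -4.2

-4.2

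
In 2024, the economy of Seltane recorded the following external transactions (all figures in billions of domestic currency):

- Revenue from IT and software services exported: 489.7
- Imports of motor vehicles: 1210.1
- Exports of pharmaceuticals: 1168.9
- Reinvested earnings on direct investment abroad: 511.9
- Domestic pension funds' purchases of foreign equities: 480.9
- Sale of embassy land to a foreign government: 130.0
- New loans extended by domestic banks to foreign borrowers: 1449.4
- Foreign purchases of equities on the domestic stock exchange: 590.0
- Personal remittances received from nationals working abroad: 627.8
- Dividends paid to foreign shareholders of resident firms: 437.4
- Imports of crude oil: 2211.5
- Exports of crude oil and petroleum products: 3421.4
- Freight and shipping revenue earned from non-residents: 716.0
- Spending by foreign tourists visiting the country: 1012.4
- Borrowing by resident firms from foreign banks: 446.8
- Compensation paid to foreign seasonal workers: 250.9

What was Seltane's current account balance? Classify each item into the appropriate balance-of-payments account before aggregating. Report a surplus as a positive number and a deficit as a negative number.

3838.2

Goods: 1168.9 - 1210.1 + 3421.4 - 2211.5 = 1168.7
Services: 1012.4 + 489.7 + 716.0 = 2218.1
Primary income: -437.4 - 250.9 + 511.9 = -176.4
Secondary income: 627.8
Current account = 1168.7 + 2218.1 + (-176.4) + 627.8 = 3838.2
(Excluded from the current account — financial account: domestic pension funds' purchases of foreign equities 480.9, new loans extended by domestic banks to foreign borrowers 1449.4, foreign purchases of equities on the domestic stock exchange 590.0, borrowing by resident firms from foreign banks 446.8; capital account: sale of embassy land to a foreign government 130.0.)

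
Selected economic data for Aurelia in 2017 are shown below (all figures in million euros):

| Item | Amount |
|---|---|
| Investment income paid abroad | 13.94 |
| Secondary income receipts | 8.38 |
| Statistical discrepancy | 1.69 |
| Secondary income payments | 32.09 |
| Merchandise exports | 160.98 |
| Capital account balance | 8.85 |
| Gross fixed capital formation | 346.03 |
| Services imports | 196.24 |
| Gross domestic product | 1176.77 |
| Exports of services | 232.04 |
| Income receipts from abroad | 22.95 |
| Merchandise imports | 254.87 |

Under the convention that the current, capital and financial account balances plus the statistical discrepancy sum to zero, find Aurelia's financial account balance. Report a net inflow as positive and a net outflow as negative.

Goods balance = 160.98 - 254.87 = -93.89
Services balance = 232.04 - 196.24 = 35.80
Trade balance (goods + services) = -93.89 + 35.80 = -58.09
Net primary income = 22.95 - 13.94 = 9.01
Net secondary income = 8.38 - 32.09 = -23.71
Current account = -58.09 + 9.01 + (-23.71) = -72.79
Financial account = -(-72.79 + 8.85 + 1.69) = 62.25

62.25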